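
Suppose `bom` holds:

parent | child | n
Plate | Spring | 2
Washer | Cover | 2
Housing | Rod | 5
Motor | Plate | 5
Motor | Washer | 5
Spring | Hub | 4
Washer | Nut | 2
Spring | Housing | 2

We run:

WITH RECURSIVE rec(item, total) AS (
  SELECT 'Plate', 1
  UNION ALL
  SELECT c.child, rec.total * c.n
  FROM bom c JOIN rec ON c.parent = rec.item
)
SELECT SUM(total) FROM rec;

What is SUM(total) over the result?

Base: (Plate, total=1).
Iteration 1: components of {Plate} -> Spring = 1*2 = 2.
Iteration 2: components of {Spring} -> Housing = 2*2 = 4, Hub = 2*4 = 8.
Iteration 3: components of {Housing,Hub} -> Rod = 4*5 = 20.
Iteration 4: no further components; recursion stops.
SUM(total) = 1 + 2 + 8 + 4 + 20 = 35.

35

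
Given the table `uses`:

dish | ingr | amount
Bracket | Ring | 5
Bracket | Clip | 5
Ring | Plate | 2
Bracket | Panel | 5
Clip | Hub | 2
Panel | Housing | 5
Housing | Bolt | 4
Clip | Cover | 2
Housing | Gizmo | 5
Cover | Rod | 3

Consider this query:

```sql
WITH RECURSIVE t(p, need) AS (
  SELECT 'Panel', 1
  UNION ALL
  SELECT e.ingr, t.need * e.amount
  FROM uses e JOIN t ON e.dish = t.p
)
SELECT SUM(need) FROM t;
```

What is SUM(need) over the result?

Base: (Panel, need=1).
Iteration 1: components of {Panel} -> Housing = 1*5 = 5.
Iteration 2: components of {Housing} -> Bolt = 5*4 = 20, Gizmo = 5*5 = 25.
Iteration 3: no further components; recursion stops.
SUM(need) = 1 + 5 + 20 + 25 = 51.

51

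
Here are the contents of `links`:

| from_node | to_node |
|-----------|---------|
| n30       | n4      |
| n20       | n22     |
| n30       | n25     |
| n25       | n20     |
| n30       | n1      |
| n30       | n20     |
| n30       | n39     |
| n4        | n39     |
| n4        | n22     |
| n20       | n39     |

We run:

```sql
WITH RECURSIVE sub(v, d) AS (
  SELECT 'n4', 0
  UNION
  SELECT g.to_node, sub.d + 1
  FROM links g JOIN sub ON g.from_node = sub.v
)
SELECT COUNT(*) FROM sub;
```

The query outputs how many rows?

3

Base: (n4, d=0).
Iteration 1: edges from {n4} -> (n22, d=1), (n39, d=1).
Iteration 2: no outgoing edges from {n22,n39}; recursion stops.
Total rows emitted: 3.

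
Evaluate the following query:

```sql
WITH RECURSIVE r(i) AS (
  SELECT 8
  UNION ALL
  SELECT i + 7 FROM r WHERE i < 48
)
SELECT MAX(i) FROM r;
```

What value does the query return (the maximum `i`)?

50

Base: i=8.
Iteration 1: 8 < 48 holds -> i = 8 + 7 = 15.
Iteration 2: 15 < 48 holds -> i = 15 + 7 = 22.
Iteration 3: 22 < 48 holds -> i = 22 + 7 = 29.
Iteration 4: 29 < 48 holds -> i = 29 + 7 = 36.
Iteration 5: 36 < 48 holds -> i = 36 + 7 = 43.
Iteration 6: 43 < 48 holds -> i = 43 + 7 = 50.
Iteration 7: 50 < 48 fails; recursion stops.
i values: 8, 15, 22, 29, 36, 43, 50; the maximum is 50.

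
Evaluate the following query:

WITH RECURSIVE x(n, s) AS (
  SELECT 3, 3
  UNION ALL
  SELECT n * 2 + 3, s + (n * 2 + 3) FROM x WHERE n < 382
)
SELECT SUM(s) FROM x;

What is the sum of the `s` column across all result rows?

Base: n=3, s=3.
Iteration 1: 3 < 382 holds -> n = 3 * 2 + 3 = 9, s = 3 + 9 = 12.
Iteration 2: 9 < 382 holds -> n = 9 * 2 + 3 = 21, s = 12 + 21 = 33.
Iteration 3: 21 < 382 holds -> n = 21 * 2 + 3 = 45, s = 33 + 45 = 78.
Iteration 4: 45 < 382 holds -> n = 45 * 2 + 3 = 93, s = 78 + 93 = 171.
Iteration 5: 93 < 382 holds -> n = 93 * 2 + 3 = 189, s = 171 + 189 = 360.
Iteration 6: 189 < 382 holds -> n = 189 * 2 + 3 = 381, s = 360 + 381 = 741.
Iteration 7: 381 < 382 holds -> n = 381 * 2 + 3 = 765, s = 741 + 765 = 1506.
Iteration 8: 765 < 382 fails; recursion stops.
SUM(s) = 3 + 12 + 33 + 78 + 171 + 360 + 741 + 1506 = 2904.

2904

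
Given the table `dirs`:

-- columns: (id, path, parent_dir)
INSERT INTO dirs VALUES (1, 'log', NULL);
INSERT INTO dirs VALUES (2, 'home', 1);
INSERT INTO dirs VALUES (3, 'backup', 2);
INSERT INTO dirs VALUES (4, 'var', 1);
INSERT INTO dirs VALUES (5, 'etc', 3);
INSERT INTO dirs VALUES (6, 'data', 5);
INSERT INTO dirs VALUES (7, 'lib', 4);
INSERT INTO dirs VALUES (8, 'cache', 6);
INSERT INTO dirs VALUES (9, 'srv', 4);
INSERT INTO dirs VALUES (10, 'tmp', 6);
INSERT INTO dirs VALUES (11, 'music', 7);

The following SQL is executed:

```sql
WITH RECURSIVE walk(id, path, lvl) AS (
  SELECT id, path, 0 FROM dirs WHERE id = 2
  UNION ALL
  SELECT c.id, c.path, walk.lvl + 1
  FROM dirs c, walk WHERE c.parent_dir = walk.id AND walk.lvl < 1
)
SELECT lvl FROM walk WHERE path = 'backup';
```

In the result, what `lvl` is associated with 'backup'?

1

Base: id=2 (home) at lvl 0.
Iteration 1: rows with parent_dir in {2} -> backup (id 3, lvl 1).
Iteration 2: lvl < 1 fails for all current rows; recursion stops.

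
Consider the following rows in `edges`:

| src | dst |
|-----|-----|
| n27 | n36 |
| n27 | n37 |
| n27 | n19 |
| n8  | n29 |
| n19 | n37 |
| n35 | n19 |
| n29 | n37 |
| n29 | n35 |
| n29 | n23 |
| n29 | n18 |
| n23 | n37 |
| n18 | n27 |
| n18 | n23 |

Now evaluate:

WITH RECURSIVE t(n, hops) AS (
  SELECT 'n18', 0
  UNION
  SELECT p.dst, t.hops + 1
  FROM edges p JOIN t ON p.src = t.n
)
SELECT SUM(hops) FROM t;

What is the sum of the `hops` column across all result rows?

11

Base: (n18, hops=0).
Iteration 1: edges from {n18} -> (n23, hops=1), (n27, hops=1).
Iteration 2: edges from {n23,n27} -> (n19, hops=2), (n36, hops=2), (n37, hops=2). [UNION drops 1 duplicate row(s)]
Iteration 3: edges from {n19,n36,n37} -> (n37, hops=3).
Iteration 4: no outgoing edges from {n37}; recursion stops.
SUM(hops) = 0 + 1 + 1 + 2 + 2 + 2 + 3 = 11.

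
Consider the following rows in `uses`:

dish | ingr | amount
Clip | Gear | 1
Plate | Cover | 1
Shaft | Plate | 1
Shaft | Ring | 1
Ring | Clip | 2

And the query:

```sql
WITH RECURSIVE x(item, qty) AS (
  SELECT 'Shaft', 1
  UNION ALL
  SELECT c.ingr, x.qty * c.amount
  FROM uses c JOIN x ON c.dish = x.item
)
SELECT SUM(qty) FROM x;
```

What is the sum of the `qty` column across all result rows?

8

Base: (Shaft, qty=1).
Iteration 1: components of {Shaft} -> Plate = 1*1 = 1, Ring = 1*1 = 1.
Iteration 2: components of {Plate,Ring} -> Clip = 1*2 = 2, Cover = 1*1 = 1.
Iteration 3: components of {Clip,Cover} -> Gear = 2*1 = 2.
Iteration 4: no further components; recursion stops.
SUM(qty) = 1 + 1 + 1 + 2 + 1 + 2 = 8.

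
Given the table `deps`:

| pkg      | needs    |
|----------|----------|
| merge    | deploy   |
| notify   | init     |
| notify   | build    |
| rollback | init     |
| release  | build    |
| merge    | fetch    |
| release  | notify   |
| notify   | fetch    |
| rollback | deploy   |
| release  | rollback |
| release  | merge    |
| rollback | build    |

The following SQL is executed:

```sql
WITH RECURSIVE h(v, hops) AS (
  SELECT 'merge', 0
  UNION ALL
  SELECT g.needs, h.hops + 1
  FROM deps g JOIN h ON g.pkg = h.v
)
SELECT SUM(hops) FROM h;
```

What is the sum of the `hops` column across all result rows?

Base: (merge, hops=0).
Iteration 1: edges from {merge} -> (deploy, hops=1), (fetch, hops=1).
Iteration 2: no outgoing edges from {deploy,fetch}; recursion stops.
SUM(hops) = 0 + 1 + 1 = 2.

2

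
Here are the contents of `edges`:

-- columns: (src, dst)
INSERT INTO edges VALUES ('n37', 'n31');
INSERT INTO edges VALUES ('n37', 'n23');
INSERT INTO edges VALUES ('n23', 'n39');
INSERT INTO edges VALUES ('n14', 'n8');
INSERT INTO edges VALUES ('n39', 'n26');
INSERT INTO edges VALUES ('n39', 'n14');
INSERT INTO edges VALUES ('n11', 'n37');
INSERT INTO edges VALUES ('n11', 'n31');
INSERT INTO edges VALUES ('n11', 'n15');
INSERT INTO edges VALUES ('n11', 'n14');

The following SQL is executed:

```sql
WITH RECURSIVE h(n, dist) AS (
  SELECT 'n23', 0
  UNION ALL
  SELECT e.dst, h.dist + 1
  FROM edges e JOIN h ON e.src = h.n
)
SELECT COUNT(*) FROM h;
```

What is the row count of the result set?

Base: (n23, dist=0).
Iteration 1: edges from {n23} -> (n39, dist=1).
Iteration 2: edges from {n39} -> (n14, dist=2), (n26, dist=2).
Iteration 3: edges from {n14,n26} -> (n8, dist=3).
Iteration 4: no outgoing edges from {n8}; recursion stops.
Total rows emitted: 5.

5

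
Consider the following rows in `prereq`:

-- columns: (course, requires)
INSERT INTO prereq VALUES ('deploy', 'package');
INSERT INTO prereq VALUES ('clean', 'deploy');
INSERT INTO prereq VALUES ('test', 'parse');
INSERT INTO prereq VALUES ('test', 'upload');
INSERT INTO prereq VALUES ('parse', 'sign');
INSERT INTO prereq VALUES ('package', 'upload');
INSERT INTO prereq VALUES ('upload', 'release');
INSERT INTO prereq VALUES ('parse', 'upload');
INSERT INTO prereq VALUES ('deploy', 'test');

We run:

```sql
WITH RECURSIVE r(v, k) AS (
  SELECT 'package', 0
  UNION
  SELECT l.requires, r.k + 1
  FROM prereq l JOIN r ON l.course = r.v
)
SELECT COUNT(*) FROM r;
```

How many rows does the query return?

Base: (package, k=0).
Iteration 1: edges from {package} -> (upload, k=1).
Iteration 2: edges from {upload} -> (release, k=2).
Iteration 3: no outgoing edges from {release}; recursion stops.
Total rows emitted: 3.

3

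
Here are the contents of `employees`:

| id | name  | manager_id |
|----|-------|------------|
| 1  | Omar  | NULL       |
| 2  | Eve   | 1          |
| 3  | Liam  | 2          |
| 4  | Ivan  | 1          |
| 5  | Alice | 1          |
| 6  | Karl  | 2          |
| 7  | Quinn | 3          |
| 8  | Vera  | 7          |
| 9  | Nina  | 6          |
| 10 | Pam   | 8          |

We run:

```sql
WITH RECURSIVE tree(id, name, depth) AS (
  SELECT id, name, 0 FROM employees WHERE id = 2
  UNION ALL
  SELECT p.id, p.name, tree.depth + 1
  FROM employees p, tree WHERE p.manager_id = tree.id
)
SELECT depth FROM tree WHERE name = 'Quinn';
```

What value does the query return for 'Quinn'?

Base: id=2 (Eve) at depth 0.
Iteration 1: rows with manager_id in {2} -> Liam (id 3, depth 1), Karl (id 6, depth 1).
Iteration 2: rows with manager_id in {3,6} -> Quinn (id 7, depth 2), Nina (id 9, depth 2).
Iteration 3: rows with manager_id in {7,9} -> Vera (id 8, depth 3).
Iteration 4: rows with manager_id in {8} -> Pam (id 10, depth 4).
Iteration 5: no rows with manager_id in {10}; recursion stops.

2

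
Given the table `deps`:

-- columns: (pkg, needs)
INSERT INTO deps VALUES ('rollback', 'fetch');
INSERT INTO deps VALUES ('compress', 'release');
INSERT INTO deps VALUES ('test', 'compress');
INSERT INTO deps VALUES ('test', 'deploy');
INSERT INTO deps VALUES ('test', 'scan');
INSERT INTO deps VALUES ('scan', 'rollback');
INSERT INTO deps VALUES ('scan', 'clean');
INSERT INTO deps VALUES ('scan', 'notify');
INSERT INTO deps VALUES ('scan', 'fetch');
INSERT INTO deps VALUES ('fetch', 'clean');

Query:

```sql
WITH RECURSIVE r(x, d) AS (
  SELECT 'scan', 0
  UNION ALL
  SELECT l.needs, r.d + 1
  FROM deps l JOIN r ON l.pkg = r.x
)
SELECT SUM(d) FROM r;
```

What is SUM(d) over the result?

Base: (scan, d=0).
Iteration 1: edges from {scan} -> (clean, d=1), (fetch, d=1), (notify, d=1), (rollback, d=1).
Iteration 2: edges from {clean,fetch,notify,rollback} -> (clean, d=2), (fetch, d=2).
Iteration 3: edges from {clean,fetch} -> (clean, d=3).
Iteration 4: no outgoing edges from {clean}; recursion stops.
SUM(d) = 0 + 1 + 1 + 1 + 1 + 2 + 2 + 3 = 11.

11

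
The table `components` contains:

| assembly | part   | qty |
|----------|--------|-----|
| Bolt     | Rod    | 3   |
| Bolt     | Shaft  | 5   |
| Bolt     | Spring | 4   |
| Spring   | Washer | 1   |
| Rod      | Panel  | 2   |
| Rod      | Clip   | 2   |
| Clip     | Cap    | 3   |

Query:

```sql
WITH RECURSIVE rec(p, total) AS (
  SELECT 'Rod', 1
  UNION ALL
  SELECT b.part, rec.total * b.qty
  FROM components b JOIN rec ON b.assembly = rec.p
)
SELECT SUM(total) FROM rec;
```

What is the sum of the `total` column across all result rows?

11

Base: (Rod, total=1).
Iteration 1: components of {Rod} -> Clip = 1*2 = 2, Panel = 1*2 = 2.
Iteration 2: components of {Clip,Panel} -> Cap = 2*3 = 6.
Iteration 3: no further components; recursion stops.
SUM(total) = 1 + 2 + 2 + 6 = 11.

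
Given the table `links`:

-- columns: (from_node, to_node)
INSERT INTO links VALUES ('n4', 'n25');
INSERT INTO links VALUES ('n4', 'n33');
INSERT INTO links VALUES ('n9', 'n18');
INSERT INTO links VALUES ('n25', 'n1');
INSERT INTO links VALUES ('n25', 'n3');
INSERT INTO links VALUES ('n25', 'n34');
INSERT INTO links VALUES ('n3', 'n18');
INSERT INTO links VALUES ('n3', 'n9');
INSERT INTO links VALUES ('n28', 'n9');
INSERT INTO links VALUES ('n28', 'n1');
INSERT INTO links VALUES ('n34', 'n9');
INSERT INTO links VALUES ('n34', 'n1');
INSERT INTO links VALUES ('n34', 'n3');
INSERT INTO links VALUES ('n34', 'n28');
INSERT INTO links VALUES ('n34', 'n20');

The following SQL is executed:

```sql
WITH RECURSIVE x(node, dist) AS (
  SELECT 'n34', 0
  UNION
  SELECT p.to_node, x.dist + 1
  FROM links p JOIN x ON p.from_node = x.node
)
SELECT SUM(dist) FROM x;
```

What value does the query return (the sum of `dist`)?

Base: (n34, dist=0).
Iteration 1: edges from {n34} -> (n1, dist=1), (n20, dist=1), (n28, dist=1), (n3, dist=1), (n9, dist=1).
Iteration 2: edges from {n1,n20,n28,n3,n9} -> (n1, dist=2), (n18, dist=2), (n9, dist=2). [UNION drops 2 duplicate row(s)]
Iteration 3: edges from {n1,n18,n9} -> (n18, dist=3).
Iteration 4: no outgoing edges from {n18}; recursion stops.
SUM(dist) = 0 + 1 + 1 + 1 + 1 + 1 + 2 + 2 + 2 + 3 = 14.

14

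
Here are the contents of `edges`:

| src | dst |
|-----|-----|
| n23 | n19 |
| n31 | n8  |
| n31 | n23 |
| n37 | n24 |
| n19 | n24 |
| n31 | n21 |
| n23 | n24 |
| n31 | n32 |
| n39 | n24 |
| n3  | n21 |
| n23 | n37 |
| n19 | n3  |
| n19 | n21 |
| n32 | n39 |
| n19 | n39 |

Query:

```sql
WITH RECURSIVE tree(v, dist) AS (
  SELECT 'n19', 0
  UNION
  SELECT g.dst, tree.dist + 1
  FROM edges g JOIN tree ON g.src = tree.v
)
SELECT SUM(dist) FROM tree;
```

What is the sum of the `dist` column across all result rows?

8

Base: (n19, dist=0).
Iteration 1: edges from {n19} -> (n21, dist=1), (n24, dist=1), (n3, dist=1), (n39, dist=1).
Iteration 2: edges from {n21,n24,n3,n39} -> (n21, dist=2), (n24, dist=2).
Iteration 3: no outgoing edges from {n21,n24}; recursion stops.
SUM(dist) = 0 + 1 + 1 + 1 + 1 + 2 + 2 = 8.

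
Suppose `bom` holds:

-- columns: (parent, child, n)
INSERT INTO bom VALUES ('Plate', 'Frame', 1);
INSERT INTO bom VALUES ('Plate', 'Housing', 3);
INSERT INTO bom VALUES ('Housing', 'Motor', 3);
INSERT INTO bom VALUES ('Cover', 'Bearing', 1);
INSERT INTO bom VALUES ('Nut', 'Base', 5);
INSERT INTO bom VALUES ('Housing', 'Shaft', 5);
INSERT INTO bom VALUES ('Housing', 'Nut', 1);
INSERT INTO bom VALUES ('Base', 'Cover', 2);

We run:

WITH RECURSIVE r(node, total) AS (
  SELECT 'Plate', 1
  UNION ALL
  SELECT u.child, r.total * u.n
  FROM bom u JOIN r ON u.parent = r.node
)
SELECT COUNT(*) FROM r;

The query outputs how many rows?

9

Base: (Plate, total=1).
Iteration 1: components of {Plate} -> Frame = 1*1 = 1, Housing = 1*3 = 3.
Iteration 2: components of {Frame,Housing} -> Motor = 3*3 = 9, Nut = 3*1 = 3, Shaft = 3*5 = 15.
Iteration 3: components of {Motor,Nut,Shaft} -> Base = 3*5 = 15.
Iteration 4: components of {Base} -> Cover = 15*2 = 30.
Iteration 5: components of {Cover} -> Bearing = 30*1 = 30.
Iteration 6: no further components; recursion stops.
Total rows emitted: 9.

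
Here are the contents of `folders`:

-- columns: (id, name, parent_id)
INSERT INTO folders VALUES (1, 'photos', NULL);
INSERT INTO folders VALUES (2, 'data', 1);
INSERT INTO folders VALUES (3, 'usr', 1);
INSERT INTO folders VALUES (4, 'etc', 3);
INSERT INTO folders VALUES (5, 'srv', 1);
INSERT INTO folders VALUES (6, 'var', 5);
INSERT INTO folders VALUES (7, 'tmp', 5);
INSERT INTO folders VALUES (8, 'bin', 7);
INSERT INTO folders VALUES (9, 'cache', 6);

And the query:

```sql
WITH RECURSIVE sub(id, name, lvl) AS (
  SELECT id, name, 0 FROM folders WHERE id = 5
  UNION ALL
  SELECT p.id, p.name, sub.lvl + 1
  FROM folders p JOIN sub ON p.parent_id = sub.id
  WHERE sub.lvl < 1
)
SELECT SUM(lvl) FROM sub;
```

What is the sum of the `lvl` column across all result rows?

2

Base: id=5 (srv) at lvl 0.
Iteration 1: rows with parent_id in {5} -> var (id 6, lvl 1), tmp (id 7, lvl 1).
Iteration 2: lvl < 1 fails for all current rows; recursion stops.
SUM(lvl) = 0 + 1 + 1 = 2.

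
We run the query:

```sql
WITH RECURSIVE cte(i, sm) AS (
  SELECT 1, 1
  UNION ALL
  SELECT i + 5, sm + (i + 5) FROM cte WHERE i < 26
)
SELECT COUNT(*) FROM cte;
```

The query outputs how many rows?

6

Base: i=1, sm=1.
Iteration 1: 1 < 26 holds -> i = 1 + 5 = 6, sm = 1 + 6 = 7.
Iteration 2: 6 < 26 holds -> i = 6 + 5 = 11, sm = 7 + 11 = 18.
Iteration 3: 11 < 26 holds -> i = 11 + 5 = 16, sm = 18 + 16 = 34.
Iteration 4: 16 < 26 holds -> i = 16 + 5 = 21, sm = 34 + 21 = 55.
Iteration 5: 21 < 26 holds -> i = 21 + 5 = 26, sm = 55 + 26 = 81.
Iteration 6: 26 < 26 fails; recursion stops.
Total rows emitted: 6.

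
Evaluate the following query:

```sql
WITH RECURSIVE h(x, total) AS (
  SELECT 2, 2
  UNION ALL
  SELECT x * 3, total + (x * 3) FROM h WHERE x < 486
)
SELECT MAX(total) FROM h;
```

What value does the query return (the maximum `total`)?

728

Base: x=2, total=2.
Iteration 1: 2 < 486 holds -> x = 2 * 3 = 6, total = 2 + 6 = 8.
Iteration 2: 6 < 486 holds -> x = 6 * 3 = 18, total = 8 + 18 = 26.
Iteration 3: 18 < 486 holds -> x = 18 * 3 = 54, total = 26 + 54 = 80.
Iteration 4: 54 < 486 holds -> x = 54 * 3 = 162, total = 80 + 162 = 242.
Iteration 5: 162 < 486 holds -> x = 162 * 3 = 486, total = 242 + 486 = 728.
Iteration 6: 486 < 486 fails; recursion stops.
total values: 2, 8, 26, 80, 242, 728; the maximum is 728.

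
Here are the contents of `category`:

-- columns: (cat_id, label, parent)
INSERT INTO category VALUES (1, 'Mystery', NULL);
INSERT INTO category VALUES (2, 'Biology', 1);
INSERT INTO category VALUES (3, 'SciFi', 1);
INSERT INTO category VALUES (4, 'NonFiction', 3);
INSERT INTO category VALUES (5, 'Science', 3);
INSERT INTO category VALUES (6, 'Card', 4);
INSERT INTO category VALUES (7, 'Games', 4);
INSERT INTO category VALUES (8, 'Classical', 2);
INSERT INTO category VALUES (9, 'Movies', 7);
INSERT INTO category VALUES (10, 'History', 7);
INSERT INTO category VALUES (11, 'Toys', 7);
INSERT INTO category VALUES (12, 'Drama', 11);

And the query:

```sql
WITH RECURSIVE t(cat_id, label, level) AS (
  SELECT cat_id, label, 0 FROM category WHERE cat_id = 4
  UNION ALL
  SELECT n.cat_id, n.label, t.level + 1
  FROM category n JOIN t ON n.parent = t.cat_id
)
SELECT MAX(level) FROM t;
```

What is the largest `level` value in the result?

Base: cat_id=4 (NonFiction) at level 0.
Iteration 1: rows with parent in {4} -> Card (id 6, level 1), Games (id 7, level 1).
Iteration 2: rows with parent in {6,7} -> Movies (id 9, level 2), History (id 10, level 2), Toys (id 11, level 2).
Iteration 3: rows with parent in {9,10,11} -> Drama (id 12, level 3).
Iteration 4: no rows with parent in {12}; recursion stops.
level values: 0, 1, 1, 2, 2, 2, 3; the maximum is 3.

3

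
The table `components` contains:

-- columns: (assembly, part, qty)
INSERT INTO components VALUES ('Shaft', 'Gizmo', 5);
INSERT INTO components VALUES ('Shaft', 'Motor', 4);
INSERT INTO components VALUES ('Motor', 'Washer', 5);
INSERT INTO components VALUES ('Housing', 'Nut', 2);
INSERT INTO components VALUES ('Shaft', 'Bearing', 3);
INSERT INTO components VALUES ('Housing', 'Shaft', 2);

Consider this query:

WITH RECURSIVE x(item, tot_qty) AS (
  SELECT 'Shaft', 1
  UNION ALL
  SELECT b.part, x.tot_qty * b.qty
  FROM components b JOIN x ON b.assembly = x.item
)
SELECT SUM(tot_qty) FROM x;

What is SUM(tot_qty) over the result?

Base: (Shaft, tot_qty=1).
Iteration 1: components of {Shaft} -> Bearing = 1*3 = 3, Gizmo = 1*5 = 5, Motor = 1*4 = 4.
Iteration 2: components of {Bearing,Gizmo,Motor} -> Washer = 4*5 = 20.
Iteration 3: no further components; recursion stops.
SUM(tot_qty) = 1 + 3 + 5 + 4 + 20 = 33.

33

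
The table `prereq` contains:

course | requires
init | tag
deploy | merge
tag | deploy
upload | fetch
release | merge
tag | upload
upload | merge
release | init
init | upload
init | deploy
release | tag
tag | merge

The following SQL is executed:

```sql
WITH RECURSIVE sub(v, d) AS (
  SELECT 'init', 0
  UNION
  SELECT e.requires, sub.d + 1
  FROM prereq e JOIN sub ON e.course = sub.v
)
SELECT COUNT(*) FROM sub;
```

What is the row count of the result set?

Base: (init, d=0).
Iteration 1: edges from {init} -> (deploy, d=1), (tag, d=1), (upload, d=1).
Iteration 2: edges from {deploy,tag,upload} -> (deploy, d=2), (fetch, d=2), (merge, d=2), (upload, d=2). [UNION drops 2 duplicate row(s)]
Iteration 3: edges from {deploy,fetch,merge,upload} -> (fetch, d=3), (merge, d=3). [UNION drops 1 duplicate row(s)]
Iteration 4: no outgoing edges from {fetch,merge}; recursion stops.
Total rows emitted: 10.

10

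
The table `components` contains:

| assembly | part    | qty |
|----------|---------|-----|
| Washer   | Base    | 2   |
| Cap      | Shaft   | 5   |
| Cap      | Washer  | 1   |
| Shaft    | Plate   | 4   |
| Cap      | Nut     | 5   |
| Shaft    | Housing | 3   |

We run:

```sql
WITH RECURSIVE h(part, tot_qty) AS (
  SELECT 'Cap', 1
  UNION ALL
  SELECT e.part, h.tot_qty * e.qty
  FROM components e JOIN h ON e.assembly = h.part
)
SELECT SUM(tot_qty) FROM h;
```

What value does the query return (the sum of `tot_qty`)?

49

Base: (Cap, tot_qty=1).
Iteration 1: components of {Cap} -> Nut = 1*5 = 5, Shaft = 1*5 = 5, Washer = 1*1 = 1.
Iteration 2: components of {Nut,Shaft,Washer} -> Base = 1*2 = 2, Housing = 5*3 = 15, Plate = 5*4 = 20.
Iteration 3: no further components; recursion stops.
SUM(tot_qty) = 1 + 5 + 5 + 1 + 20 + 15 + 2 = 49.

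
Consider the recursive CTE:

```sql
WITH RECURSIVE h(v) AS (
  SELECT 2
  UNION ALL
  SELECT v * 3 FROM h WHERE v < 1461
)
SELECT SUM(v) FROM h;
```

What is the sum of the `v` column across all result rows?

6560

Base: v=2.
Iteration 1: 2 < 1461 holds -> v = 2 * 3 = 6.
Iteration 2: 6 < 1461 holds -> v = 6 * 3 = 18.
Iteration 3: 18 < 1461 holds -> v = 18 * 3 = 54.
Iteration 4: 54 < 1461 holds -> v = 54 * 3 = 162.
Iteration 5: 162 < 1461 holds -> v = 162 * 3 = 486.
Iteration 6: 486 < 1461 holds -> v = 486 * 3 = 1458.
Iteration 7: 1458 < 1461 holds -> v = 1458 * 3 = 4374.
Iteration 8: 4374 < 1461 fails; recursion stops.
SUM(v) = 2 + 6 + 18 + 54 + 162 + 486 + 1458 + 4374 = 6560.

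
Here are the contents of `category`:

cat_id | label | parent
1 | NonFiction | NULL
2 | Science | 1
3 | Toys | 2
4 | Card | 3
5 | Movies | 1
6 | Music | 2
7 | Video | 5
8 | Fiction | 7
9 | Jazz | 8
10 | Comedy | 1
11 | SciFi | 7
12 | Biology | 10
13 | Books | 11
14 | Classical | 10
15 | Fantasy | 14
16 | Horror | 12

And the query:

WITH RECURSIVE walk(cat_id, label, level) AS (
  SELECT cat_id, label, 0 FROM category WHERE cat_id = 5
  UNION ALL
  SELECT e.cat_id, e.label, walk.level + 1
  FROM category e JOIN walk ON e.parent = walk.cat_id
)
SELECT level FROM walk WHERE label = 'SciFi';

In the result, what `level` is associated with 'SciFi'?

Base: cat_id=5 (Movies) at level 0.
Iteration 1: rows with parent in {5} -> Video (id 7, level 1).
Iteration 2: rows with parent in {7} -> Fiction (id 8, level 2), SciFi (id 11, level 2).
Iteration 3: rows with parent in {8,11} -> Jazz (id 9, level 3), Books (id 13, level 3).
Iteration 4: no rows with parent in {9,13}; recursion stops.

2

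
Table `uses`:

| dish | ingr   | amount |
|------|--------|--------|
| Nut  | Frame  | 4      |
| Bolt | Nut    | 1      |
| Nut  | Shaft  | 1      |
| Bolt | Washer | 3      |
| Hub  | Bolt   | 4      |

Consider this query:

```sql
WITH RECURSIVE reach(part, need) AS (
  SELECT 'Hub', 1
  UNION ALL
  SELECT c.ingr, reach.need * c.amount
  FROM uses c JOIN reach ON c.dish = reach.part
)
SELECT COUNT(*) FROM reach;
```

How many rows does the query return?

Base: (Hub, need=1).
Iteration 1: components of {Hub} -> Bolt = 1*4 = 4.
Iteration 2: components of {Bolt} -> Nut = 4*1 = 4, Washer = 4*3 = 12.
Iteration 3: components of {Nut,Washer} -> Frame = 4*4 = 16, Shaft = 4*1 = 4.
Iteration 4: no further components; recursion stops.
Total rows emitted: 6.

6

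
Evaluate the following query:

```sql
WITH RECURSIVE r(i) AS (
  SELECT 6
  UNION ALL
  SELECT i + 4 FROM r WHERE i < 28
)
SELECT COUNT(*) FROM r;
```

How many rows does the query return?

7

Base: i=6.
Iteration 1: 6 < 28 holds -> i = 6 + 4 = 10.
Iteration 2: 10 < 28 holds -> i = 10 + 4 = 14.
Iteration 3: 14 < 28 holds -> i = 14 + 4 = 18.
Iteration 4: 18 < 28 holds -> i = 18 + 4 = 22.
Iteration 5: 22 < 28 holds -> i = 22 + 4 = 26.
Iteration 6: 26 < 28 holds -> i = 26 + 4 = 30.
Iteration 7: 30 < 28 fails; recursion stops.
Total rows emitted: 7.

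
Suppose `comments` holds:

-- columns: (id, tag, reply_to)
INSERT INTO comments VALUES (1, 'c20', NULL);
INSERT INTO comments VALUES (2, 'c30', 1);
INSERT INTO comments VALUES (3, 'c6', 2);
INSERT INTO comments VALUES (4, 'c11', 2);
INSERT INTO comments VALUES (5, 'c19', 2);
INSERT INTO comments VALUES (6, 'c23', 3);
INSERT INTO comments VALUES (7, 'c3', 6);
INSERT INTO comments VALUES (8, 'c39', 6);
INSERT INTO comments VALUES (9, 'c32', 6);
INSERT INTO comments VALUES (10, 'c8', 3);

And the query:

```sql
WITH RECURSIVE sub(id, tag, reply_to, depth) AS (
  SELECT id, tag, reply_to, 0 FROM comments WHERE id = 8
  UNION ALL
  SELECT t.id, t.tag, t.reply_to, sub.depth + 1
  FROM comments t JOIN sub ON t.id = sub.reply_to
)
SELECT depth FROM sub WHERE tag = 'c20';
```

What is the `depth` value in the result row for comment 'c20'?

Base: id=8 (c39), reply_to=6, depth 0.
Iteration 1: join on id=6 -> c23 (id 6, reply_to=3, depth 1).
Iteration 2: join on id=3 -> c6 (id 3, reply_to=2, depth 2).
Iteration 3: join on id=2 -> c30 (id 2, reply_to=1, depth 3).
Iteration 4: join on id=1 -> c20 (id 1, reply_to=NULL, depth 4).
Iteration 5: reply_to is NULL; no match; recursion stops.

4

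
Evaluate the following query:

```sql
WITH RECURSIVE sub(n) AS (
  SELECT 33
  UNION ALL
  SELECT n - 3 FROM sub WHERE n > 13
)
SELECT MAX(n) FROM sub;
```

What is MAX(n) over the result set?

Base: n=33.
Iteration 1: 33 > 13 holds -> n = 33 - 3 = 30.
Iteration 2: 30 > 13 holds -> n = 30 - 3 = 27.
Iteration 3: 27 > 13 holds -> n = 27 - 3 = 24.
Iteration 4: 24 > 13 holds -> n = 24 - 3 = 21.
Iteration 5: 21 > 13 holds -> n = 21 - 3 = 18.
Iteration 6: 18 > 13 holds -> n = 18 - 3 = 15.
Iteration 7: 15 > 13 holds -> n = 15 - 3 = 12.
Iteration 8: 12 > 13 fails; recursion stops.
n values: 33, 30, 27, 24, 21, 18, 15, 12; the maximum is 33.

33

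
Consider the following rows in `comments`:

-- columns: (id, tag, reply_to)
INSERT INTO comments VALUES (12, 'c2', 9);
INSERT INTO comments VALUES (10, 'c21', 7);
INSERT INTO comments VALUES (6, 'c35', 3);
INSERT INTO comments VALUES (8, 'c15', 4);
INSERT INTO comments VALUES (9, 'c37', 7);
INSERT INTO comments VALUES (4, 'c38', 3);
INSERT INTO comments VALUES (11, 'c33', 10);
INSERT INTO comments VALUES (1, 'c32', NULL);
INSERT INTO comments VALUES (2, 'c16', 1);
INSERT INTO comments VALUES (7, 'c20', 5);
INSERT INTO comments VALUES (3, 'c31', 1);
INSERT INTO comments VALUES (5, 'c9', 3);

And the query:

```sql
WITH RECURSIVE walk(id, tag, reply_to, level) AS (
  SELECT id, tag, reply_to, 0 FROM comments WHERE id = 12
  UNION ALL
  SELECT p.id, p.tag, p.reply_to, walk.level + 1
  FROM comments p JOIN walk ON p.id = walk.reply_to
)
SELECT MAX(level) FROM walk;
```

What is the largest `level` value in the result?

5

Base: id=12 (c2), reply_to=9, level 0.
Iteration 1: join on id=9 -> c37 (id 9, reply_to=7, level 1).
Iteration 2: join on id=7 -> c20 (id 7, reply_to=5, level 2).
Iteration 3: join on id=5 -> c9 (id 5, reply_to=3, level 3).
Iteration 4: join on id=3 -> c31 (id 3, reply_to=1, level 4).
Iteration 5: join on id=1 -> c32 (id 1, reply_to=NULL, level 5).
Iteration 6: reply_to is NULL; no match; recursion stops.
level values: 0, 1, 2, 3, 4, 5; the maximum is 5.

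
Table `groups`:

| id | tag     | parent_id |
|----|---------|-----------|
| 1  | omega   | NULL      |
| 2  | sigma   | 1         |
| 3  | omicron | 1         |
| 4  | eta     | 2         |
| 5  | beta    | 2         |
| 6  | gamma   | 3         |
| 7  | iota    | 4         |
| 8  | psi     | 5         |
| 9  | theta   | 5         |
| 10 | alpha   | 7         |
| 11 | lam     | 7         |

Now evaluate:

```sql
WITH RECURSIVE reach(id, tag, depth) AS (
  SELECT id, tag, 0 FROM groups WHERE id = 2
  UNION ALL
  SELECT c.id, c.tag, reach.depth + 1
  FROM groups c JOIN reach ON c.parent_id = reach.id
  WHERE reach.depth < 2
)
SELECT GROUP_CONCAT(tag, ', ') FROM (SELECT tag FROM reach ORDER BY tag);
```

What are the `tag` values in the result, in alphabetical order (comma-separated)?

Base: id=2 (sigma) at depth 0.
Iteration 1: rows with parent_id in {2} -> eta (id 4, depth 1), beta (id 5, depth 1).
Iteration 2: rows with parent_id in {4,5} -> iota (id 7, depth 2), psi (id 8, depth 2), theta (id 9, depth 2).
Iteration 3: depth < 2 fails for all current rows; recursion stops.

beta, eta, iota, psi, sigma, theta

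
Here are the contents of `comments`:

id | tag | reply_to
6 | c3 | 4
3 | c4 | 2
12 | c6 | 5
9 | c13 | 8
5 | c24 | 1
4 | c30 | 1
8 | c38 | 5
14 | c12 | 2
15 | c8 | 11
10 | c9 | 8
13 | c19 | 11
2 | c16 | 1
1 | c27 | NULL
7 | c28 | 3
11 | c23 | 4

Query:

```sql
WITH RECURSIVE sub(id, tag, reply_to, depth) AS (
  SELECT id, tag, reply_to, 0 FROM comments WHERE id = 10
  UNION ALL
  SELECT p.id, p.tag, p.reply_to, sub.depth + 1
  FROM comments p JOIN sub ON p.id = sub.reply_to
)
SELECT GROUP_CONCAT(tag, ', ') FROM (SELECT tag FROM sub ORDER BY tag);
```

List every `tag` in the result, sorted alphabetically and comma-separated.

Base: id=10 (c9), reply_to=8, depth 0.
Iteration 1: join on id=8 -> c38 (id 8, reply_to=5, depth 1).
Iteration 2: join on id=5 -> c24 (id 5, reply_to=1, depth 2).
Iteration 3: join on id=1 -> c27 (id 1, reply_to=NULL, depth 3).
Iteration 4: reply_to is NULL; no match; recursion stops.

c24, c27, c38, c9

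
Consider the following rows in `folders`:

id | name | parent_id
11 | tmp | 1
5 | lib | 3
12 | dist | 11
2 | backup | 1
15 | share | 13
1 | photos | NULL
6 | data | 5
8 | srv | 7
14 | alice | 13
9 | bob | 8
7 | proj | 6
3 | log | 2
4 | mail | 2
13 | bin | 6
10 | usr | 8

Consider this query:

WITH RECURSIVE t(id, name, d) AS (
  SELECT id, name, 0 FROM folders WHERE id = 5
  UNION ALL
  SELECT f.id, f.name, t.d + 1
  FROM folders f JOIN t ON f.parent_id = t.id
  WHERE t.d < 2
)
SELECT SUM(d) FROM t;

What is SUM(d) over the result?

Base: id=5 (lib) at d 0.
Iteration 1: rows with parent_id in {5} -> data (id 6, d 1).
Iteration 2: rows with parent_id in {6} -> proj (id 7, d 2), bin (id 13, d 2).
Iteration 3: d < 2 fails for all current rows; recursion stops.
SUM(d) = 0 + 1 + 2 + 2 = 5.

5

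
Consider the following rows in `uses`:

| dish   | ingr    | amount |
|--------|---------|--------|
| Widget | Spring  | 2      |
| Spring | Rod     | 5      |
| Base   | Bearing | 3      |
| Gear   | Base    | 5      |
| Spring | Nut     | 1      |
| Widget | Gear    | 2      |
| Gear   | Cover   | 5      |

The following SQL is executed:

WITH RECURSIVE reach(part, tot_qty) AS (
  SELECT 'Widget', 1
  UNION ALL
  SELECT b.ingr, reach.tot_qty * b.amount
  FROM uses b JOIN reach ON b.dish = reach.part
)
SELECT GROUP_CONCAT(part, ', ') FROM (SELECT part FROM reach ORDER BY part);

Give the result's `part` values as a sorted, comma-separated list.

Base, Bearing, Cover, Gear, Nut, Rod, Spring, Widget

Base: (Widget, tot_qty=1).
Iteration 1: components of {Widget} -> Gear = 1*2 = 2, Spring = 1*2 = 2.
Iteration 2: components of {Gear,Spring} -> Base = 2*5 = 10, Cover = 2*5 = 10, Nut = 2*1 = 2, Rod = 2*5 = 10.
Iteration 3: components of {Base,Cover,Nut,Rod} -> Bearing = 10*3 = 30.
Iteration 4: no further components; recursion stops.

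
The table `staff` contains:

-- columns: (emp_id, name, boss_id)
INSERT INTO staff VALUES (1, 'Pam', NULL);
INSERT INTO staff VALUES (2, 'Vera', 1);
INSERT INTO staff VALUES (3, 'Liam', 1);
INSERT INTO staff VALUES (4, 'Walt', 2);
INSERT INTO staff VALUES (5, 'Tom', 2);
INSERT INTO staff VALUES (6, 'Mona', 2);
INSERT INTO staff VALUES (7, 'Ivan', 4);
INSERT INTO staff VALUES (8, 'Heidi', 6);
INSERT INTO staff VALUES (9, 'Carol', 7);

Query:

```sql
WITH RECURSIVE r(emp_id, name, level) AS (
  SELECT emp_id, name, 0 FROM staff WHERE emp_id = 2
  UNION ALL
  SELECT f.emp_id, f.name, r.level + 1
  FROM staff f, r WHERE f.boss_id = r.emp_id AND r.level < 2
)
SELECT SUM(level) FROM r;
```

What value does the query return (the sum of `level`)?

Base: emp_id=2 (Vera) at level 0.
Iteration 1: rows with boss_id in {2} -> Walt (id 4, level 1), Tom (id 5, level 1), Mona (id 6, level 1).
Iteration 2: rows with boss_id in {4,5,6} -> Ivan (id 7, level 2), Heidi (id 8, level 2).
Iteration 3: level < 2 fails for all current rows; recursion stops.
SUM(level) = 0 + 1 + 1 + 1 + 2 + 2 = 7.

7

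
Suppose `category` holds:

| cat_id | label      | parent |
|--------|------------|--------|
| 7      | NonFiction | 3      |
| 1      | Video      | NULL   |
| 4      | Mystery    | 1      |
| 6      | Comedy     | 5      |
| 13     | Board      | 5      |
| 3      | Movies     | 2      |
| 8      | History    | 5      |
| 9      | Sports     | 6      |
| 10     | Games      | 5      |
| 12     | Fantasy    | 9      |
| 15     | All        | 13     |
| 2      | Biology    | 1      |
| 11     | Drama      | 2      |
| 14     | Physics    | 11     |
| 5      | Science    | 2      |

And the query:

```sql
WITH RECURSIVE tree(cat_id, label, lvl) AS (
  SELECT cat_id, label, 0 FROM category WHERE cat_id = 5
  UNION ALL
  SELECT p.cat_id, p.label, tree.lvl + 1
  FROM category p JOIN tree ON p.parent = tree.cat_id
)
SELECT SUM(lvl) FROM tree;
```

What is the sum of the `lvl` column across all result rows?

11

Base: cat_id=5 (Science) at lvl 0.
Iteration 1: rows with parent in {5} -> Comedy (id 6, lvl 1), History (id 8, lvl 1), Games (id 10, lvl 1), Board (id 13, lvl 1).
Iteration 2: rows with parent in {6,8,10,13} -> Sports (id 9, lvl 2), All (id 15, lvl 2).
Iteration 3: rows with parent in {9,15} -> Fantasy (id 12, lvl 3).
Iteration 4: no rows with parent in {12}; recursion stops.
SUM(lvl) = 0 + 1 + 1 + 1 + 1 + 2 + 2 + 3 = 11.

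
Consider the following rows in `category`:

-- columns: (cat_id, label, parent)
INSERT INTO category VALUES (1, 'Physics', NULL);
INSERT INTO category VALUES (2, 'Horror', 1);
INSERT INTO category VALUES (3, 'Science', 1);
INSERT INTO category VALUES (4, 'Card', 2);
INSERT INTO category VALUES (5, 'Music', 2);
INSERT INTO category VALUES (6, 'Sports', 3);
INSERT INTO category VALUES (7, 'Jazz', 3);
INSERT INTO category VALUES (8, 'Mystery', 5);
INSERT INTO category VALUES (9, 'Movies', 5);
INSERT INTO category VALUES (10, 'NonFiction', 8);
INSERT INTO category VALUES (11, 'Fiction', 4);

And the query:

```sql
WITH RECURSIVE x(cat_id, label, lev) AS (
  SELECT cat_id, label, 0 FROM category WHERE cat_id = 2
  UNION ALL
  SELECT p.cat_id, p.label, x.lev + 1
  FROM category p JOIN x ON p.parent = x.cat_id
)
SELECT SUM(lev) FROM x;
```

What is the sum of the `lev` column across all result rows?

11

Base: cat_id=2 (Horror) at lev 0.
Iteration 1: rows with parent in {2} -> Card (id 4, lev 1), Music (id 5, lev 1).
Iteration 2: rows with parent in {4,5} -> Mystery (id 8, lev 2), Movies (id 9, lev 2), Fiction (id 11, lev 2).
Iteration 3: rows with parent in {8,9,11} -> NonFiction (id 10, lev 3).
Iteration 4: no rows with parent in {10}; recursion stops.
SUM(lev) = 0 + 1 + 1 + 2 + 2 + 2 + 3 = 11.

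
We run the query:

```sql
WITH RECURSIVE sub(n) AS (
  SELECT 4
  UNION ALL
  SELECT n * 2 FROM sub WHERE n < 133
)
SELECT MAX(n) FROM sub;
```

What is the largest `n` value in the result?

Base: n=4.
Iteration 1: 4 < 133 holds -> n = 4 * 2 = 8.
Iteration 2: 8 < 133 holds -> n = 8 * 2 = 16.
Iteration 3: 16 < 133 holds -> n = 16 * 2 = 32.
Iteration 4: 32 < 133 holds -> n = 32 * 2 = 64.
Iteration 5: 64 < 133 holds -> n = 64 * 2 = 128.
Iteration 6: 128 < 133 holds -> n = 128 * 2 = 256.
Iteration 7: 256 < 133 fails; recursion stops.
n values: 4, 8, 16, 32, 64, 128, 256; the maximum is 256.

256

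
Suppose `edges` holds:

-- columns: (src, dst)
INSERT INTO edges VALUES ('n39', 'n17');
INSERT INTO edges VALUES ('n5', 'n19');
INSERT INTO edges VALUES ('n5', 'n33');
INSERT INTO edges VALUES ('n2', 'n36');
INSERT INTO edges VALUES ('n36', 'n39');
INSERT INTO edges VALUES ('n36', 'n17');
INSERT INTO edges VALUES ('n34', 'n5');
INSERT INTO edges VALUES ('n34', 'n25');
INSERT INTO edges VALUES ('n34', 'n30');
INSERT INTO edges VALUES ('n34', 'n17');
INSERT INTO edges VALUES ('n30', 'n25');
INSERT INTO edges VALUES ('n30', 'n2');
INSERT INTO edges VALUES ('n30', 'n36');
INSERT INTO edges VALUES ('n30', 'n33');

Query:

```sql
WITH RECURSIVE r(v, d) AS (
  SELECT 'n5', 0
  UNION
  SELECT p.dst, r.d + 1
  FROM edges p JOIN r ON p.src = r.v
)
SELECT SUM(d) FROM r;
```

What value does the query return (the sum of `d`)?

Base: (n5, d=0).
Iteration 1: edges from {n5} -> (n19, d=1), (n33, d=1).
Iteration 2: no outgoing edges from {n19,n33}; recursion stops.
SUM(d) = 0 + 1 + 1 = 2.

2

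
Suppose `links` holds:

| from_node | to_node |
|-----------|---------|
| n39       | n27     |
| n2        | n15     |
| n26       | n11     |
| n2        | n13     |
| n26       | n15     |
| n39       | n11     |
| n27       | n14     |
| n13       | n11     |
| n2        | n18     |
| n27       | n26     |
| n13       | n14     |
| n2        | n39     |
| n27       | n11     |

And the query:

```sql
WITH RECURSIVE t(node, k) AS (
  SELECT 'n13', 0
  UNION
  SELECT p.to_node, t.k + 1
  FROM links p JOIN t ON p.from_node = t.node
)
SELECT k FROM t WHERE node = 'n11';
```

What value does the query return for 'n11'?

1

Base: (n13, k=0).
Iteration 1: edges from {n13} -> (n11, k=1), (n14, k=1).
Iteration 2: no outgoing edges from {n11,n14}; recursion stops.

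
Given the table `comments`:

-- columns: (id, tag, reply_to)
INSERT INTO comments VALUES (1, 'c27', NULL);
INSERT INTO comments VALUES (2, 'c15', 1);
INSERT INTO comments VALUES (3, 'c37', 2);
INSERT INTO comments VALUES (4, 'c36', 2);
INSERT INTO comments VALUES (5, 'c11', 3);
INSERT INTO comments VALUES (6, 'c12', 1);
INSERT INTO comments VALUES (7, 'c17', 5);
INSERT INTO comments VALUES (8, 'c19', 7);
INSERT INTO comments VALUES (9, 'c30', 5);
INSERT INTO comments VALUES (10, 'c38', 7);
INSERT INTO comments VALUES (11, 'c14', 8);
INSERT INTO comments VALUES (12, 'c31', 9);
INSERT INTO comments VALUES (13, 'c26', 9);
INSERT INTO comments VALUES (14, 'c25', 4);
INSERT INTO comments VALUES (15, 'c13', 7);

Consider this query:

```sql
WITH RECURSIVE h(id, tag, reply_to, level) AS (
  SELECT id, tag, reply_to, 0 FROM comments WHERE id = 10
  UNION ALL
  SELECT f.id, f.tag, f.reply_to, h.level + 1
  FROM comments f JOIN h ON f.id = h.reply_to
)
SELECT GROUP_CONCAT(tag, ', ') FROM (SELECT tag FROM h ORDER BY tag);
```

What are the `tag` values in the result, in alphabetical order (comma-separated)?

c11, c15, c17, c27, c37, c38

Base: id=10 (c38), reply_to=7, level 0.
Iteration 1: join on id=7 -> c17 (id 7, reply_to=5, level 1).
Iteration 2: join on id=5 -> c11 (id 5, reply_to=3, level 2).
Iteration 3: join on id=3 -> c37 (id 3, reply_to=2, level 3).
Iteration 4: join on id=2 -> c15 (id 2, reply_to=1, level 4).
Iteration 5: join on id=1 -> c27 (id 1, reply_to=NULL, level 5).
Iteration 6: reply_to is NULL; no match; recursion stops.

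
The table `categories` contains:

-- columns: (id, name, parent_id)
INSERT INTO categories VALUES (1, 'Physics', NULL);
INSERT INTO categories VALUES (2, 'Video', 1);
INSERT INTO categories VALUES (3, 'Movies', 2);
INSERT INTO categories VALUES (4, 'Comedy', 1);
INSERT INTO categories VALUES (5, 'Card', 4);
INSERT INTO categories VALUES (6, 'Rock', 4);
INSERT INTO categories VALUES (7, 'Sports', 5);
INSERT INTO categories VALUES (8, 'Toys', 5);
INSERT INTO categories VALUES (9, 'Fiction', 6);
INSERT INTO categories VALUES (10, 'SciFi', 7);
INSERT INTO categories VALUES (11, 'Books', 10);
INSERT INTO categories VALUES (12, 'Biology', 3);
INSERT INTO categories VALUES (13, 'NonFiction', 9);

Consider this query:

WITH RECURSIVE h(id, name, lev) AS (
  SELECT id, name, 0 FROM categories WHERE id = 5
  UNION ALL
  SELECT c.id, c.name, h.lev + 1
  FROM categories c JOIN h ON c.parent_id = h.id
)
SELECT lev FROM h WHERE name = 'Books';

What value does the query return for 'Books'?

Base: id=5 (Card) at lev 0.
Iteration 1: rows with parent_id in {5} -> Sports (id 7, lev 1), Toys (id 8, lev 1).
Iteration 2: rows with parent_id in {7,8} -> SciFi (id 10, lev 2).
Iteration 3: rows with parent_id in {10} -> Books (id 11, lev 3).
Iteration 4: no rows with parent_id in {11}; recursion stops.

3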